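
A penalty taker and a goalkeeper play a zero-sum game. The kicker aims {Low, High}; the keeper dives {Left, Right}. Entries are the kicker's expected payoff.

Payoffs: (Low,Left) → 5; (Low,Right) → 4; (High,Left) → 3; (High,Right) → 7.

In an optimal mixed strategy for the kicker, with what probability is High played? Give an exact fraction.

1/5

Row minima: Low → 4, High → 3; maximin = 4.
Column maxima: Left → 5, Right → 7; minimax = 5.
4 ≠ 5, so there is no saddle point; optimal play is mixed.
Let the kicker play Low with probability p. Expected payoff against Left: 5p + 3(1−p) = 2p + 3; against Right: 4p + 7(1−p) = −3p + 7.
Setting these equal: 2p + 3 = −3p + 7 ⇒ 5p = 4 ⇒ p = 4/5, and the value is (2)·(4/5) + 3 = 23/5.
For the keeper: with q = P(Left), equating Low's and High's payoffs gives q + 4 = −4q + 7 ⇒ q = 3/5.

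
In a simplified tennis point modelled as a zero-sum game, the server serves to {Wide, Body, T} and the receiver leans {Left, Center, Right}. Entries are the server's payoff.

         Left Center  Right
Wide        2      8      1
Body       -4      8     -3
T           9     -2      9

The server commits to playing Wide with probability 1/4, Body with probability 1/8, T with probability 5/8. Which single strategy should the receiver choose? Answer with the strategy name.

If the receiver plays Left, the server's expected payoff is (1/4)·2 + (1/8)·(-4) + (5/8)·9 = 45/8.
If the receiver plays Center, the server's expected payoff is (1/4)·8 + (1/8)·8 + (5/8)·(-2) = 7/4.
If the receiver plays Right, the server's expected payoff is (1/4)·1 + (1/8)·(-3) + (5/8)·9 = 11/2.
The receiver minimizes the server's payoff; the smallest is 7/4, so the best response is Center.

Center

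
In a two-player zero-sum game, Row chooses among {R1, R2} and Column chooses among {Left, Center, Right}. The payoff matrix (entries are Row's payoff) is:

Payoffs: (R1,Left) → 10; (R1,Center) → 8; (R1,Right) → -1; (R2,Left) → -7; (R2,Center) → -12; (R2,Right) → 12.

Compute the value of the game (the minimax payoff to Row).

28/11

Row minima: R1 → -1, R2 → -12; maximin = -1.
Column maxima: Left → 10, Center → 8, Right → 12; minimax = 8.
-1 ≠ 8, so there is no saddle point; optimal play is mixed.
Left is strictly dominated by Center (it gives Row strictly more in every row), so Column never plays it.
On the remaining 2×2 (R1, R2 vs Center, Right):
Let Row play R1 with probability p. Expected payoff against Center: 8p + (-12)(1−p) = 20p − 12; against Right: (-1)p + 12(1−p) = −13p + 12.
Setting these equal: 20p − 12 = −13p + 12 ⇒ 33p = 24 ⇒ p = 8/11, and the value is (20)·(8/11) − 12 = 28/11.
For Column: with q = P(Center), equating R1's and R2's payoffs gives 9q − 1 = −24q + 12 ⇒ q = 13/33.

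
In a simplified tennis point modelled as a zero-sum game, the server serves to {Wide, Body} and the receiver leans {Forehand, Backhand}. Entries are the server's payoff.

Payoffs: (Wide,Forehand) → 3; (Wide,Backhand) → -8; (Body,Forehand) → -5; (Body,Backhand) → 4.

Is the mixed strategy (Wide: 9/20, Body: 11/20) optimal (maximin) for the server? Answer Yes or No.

Yes

Against Forehand this mix gives (9/20)·3 + (11/20)·(-5) = -7/5.
Against Backhand this mix gives (9/20)·(-8) + (11/20)·4 = -7/5.
All of the receiver's active replies (Forehand, Backhand) yield -7/5, and no column does worse for the server. The mix makes the receiver indifferent and guarantees -7/5, so it is optimal.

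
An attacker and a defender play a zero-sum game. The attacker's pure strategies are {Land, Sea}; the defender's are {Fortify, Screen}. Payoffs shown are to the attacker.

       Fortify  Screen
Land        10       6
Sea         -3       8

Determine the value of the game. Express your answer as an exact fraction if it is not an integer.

Row minima: Land → 6, Sea → -3; maximin = 6.
Column maxima: Fortify → 10, Screen → 8; minimax = 8.
6 ≠ 8, so there is no saddle point; optimal play is mixed.
Let the attacker play Land with probability p. Expected payoff against Fortify: 10p + (-3)(1−p) = 13p − 3; against Screen: 6p + 8(1−p) = −2p + 8.
Setting these equal: 13p − 3 = −2p + 8 ⇒ 15p = 11 ⇒ p = 11/15, and the value is (13)·(11/15) − 3 = 98/15.
For the defender: with q = P(Fortify), equating Land's and Sea's payoffs gives 4q + 6 = −11q + 8 ⇒ q = 2/15.

98/15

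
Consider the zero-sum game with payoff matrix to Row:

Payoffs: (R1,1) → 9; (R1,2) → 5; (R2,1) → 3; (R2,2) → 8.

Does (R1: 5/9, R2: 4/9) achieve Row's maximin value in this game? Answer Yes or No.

Against 1 this mix gives (5/9)·9 + (4/9)·3 = 19/3.
Against 2 this mix gives (5/9)·5 + (4/9)·8 = 19/3.
All of Column's active replies (1, 2) yield 19/3, and no column does worse for Row. The mix makes Column indifferent and guarantees 19/3, so it is optimal.

Yes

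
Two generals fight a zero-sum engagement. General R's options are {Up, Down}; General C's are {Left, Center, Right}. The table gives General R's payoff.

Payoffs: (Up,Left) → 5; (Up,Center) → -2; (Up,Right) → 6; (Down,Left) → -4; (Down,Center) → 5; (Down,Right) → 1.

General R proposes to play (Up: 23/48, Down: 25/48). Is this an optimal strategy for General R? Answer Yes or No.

Against Left this mix gives (23/48)·5 + (25/48)·(-4) = 5/16.
Against Center this mix gives (23/48)·(-2) + (25/48)·5 = 79/48.
Against Right this mix gives (23/48)·6 + (25/48)·1 = 163/48.
General C will play Left, holding General R to 5/16. Shifting weight toward the row that does better against Left would raise this floor (the equalizing mix achieves 17/16 against both Left and Center), so the proposed strategy is not optimal.

No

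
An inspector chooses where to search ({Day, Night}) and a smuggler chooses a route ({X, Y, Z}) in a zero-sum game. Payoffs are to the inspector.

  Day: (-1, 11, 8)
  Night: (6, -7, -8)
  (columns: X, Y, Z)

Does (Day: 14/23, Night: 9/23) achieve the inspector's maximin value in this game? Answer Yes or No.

Yes

Against X this mix gives (14/23)·(-1) + (9/23)·6 = 40/23.
Against Y this mix gives (14/23)·11 + (9/23)·(-7) = 91/23.
Against Z this mix gives (14/23)·8 + (9/23)·(-8) = 40/23.
All of the smuggler's active replies (X, Z) yield 40/23, and no column does worse for the inspector. The mix makes the smuggler indifferent and guarantees 40/23, so it is optimal.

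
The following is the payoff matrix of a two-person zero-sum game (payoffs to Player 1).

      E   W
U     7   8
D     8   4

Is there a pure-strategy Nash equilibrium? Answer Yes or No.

Row minima: U → 7, D → 4; maximin = 7.
Column maxima: E → 8, W → 8; minimax = 8.
7 ≠ 8, so no pure-strategy equilibrium exists.

No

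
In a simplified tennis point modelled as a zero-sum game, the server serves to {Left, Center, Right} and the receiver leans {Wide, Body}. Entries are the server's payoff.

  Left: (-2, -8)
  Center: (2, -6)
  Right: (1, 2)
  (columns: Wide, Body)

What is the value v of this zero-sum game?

Row minima: Left → -8, Center → -6, Right → 1; maximin = 1.
Column maxima: Wide → 2, Body → 2; minimax = 2.
1 ≠ 2, so there is no saddle point; optimal play is mixed.
Left is strictly dominated by Center, so the server never plays it.
On the remaining 2×2 (Center, Right vs Wide, Body):
Let the server play Center with probability p. Expected payoff against Wide: 2p + 1(1−p) = p + 1; against Body: (-6)p + 2(1−p) = −8p + 2.
Setting these equal: p + 1 = −8p + 2 ⇒ 9p = 1 ⇒ p = 1/9, and the value is (1)·(1/9) + 1 = 10/9.
For the receiver: with q = P(Wide), equating Center's and Right's payoffs gives 8q − 6 = −q + 2 ⇒ q = 8/9.

10/9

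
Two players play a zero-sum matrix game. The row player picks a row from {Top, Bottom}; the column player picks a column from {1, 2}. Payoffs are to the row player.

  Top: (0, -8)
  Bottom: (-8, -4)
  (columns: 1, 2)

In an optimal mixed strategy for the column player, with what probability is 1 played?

1/3

Row minima: Top → -8, Bottom → -8; maximin = -8.
Column maxima: 1 → 0, 2 → -4; minimax = -4.
-8 ≠ -4, so there is no saddle point; optimal play is mixed.
Let the row player play Top with probability p. Expected payoff against 1: 0p + (-8)(1−p) = 8p − 8; against 2: (-8)p + (-4)(1−p) = −4p − 4.
Setting these equal: 8p − 8 = −4p − 4 ⇒ 12p = 4 ⇒ p = 1/3, and the value is (8)·(1/3) − 8 = -16/3.
For the column player: with q = P(1), equating Top's and Bottom's payoffs gives 8q − 8 = −4q − 4 ⇒ q = 1/3.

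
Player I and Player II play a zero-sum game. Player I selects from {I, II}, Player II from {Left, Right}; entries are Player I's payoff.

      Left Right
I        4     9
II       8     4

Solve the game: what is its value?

Row minima: I → 4, II → 4; maximin = 4.
Column maxima: Left → 8, Right → 9; minimax = 8.
4 ≠ 8, so there is no saddle point; optimal play is mixed.
Let Player I play I with probability p. Expected payoff against Left: 4p + 8(1−p) = −4p + 8; against Right: 9p + 4(1−p) = 5p + 4.
Setting these equal: −4p + 8 = 5p + 4 ⇒ −9p = -4 ⇒ p = 4/9, and the value is (-4)·(4/9) + 8 = 56/9.
For Player II: with q = P(Left), equating I's and II's payoffs gives −5q + 9 = 4q + 4 ⇒ q = 5/9.

56/9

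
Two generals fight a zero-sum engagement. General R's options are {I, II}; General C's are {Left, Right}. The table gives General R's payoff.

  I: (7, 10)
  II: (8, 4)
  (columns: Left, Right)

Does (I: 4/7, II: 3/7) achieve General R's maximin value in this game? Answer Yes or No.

Yes

Against Left this mix gives (4/7)·7 + (3/7)·8 = 52/7.
Against Right this mix gives (4/7)·10 + (3/7)·4 = 52/7.
All of General C's active replies (Left, Right) yield 52/7, and no column does worse for General R. The mix makes General C indifferent and guarantees 52/7, so it is optimal.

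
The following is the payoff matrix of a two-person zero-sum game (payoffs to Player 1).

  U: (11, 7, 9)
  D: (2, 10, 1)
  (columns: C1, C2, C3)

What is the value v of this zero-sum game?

83/11

Row minima: U → 7, D → 1; maximin = 7.
Column maxima: C1 → 11, C2 → 10, C3 → 9; minimax = 9.
7 ≠ 9, so there is no saddle point; optimal play is mixed.
C1 is strictly dominated by C3 (it gives Player 1 strictly more in every row), so Player 2 never plays it.
On the remaining 2×2 (U, D vs C2, C3):
Let Player 1 play U with probability p. Expected payoff against C2: 7p + 10(1−p) = −3p + 10; against C3: 9p + 1(1−p) = 8p + 1.
Setting these equal: −3p + 10 = 8p + 1 ⇒ −11p = -9 ⇒ p = 9/11, and the value is (-3)·(9/11) + 10 = 83/11.
For Player 2: with q = P(C2), equating U's and D's payoffs gives −2q + 9 = 9q + 1 ⇒ q = 8/11.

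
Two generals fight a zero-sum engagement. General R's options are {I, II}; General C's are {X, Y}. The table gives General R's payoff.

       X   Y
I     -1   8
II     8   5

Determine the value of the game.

23/4

Row minima: I → -1, II → 5; maximin = 5.
Column maxima: X → 8, Y → 8; minimax = 8.
5 ≠ 8, so there is no saddle point; optimal play is mixed.
Let General R play I with probability p. Expected payoff against X: (-1)p + 8(1−p) = −9p + 8; against Y: 8p + 5(1−p) = 3p + 5.
Setting these equal: −9p + 8 = 3p + 5 ⇒ −12p = -3 ⇒ p = 1/4, and the value is (-9)·(1/4) + 8 = 23/4.
For General C: with q = P(X), equating I's and II's payoffs gives −9q + 8 = 3q + 5 ⇒ q = 1/4.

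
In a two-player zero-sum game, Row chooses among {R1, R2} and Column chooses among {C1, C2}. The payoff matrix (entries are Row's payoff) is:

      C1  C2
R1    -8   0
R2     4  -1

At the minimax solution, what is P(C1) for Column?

1/13

Row minima: R1 → -8, R2 → -1; maximin = -1.
Column maxima: C1 → 4, C2 → 0; minimax = 0.
-1 ≠ 0, so there is no saddle point; optimal play is mixed.
Let Row play R1 with probability p. Expected payoff against C1: (-8)p + 4(1−p) = −12p + 4; against C2: 0p + (-1)(1−p) = p − 1.
Setting these equal: −12p + 4 = p − 1 ⇒ −13p = -5 ⇒ p = 5/13, and the value is (-12)·(5/13) + 4 = -8/13.
For Column: with q = P(C1), equating R1's and R2's payoffs gives −8q = 5q − 1 ⇒ q = 1/13.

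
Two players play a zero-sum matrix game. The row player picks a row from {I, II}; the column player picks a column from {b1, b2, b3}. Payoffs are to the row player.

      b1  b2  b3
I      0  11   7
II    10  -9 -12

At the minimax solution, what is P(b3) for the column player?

10/29

Row minima: I → 0, II → -12; maximin = 0.
Column maxima: b1 → 10, b2 → 11, b3 → 7; minimax = 7.
0 ≠ 7, so there is no saddle point; optimal play is mixed.
b2 is strictly dominated by b3 (it gives the row player strictly more in every row), so the column player never plays it.
On the remaining 2×2 (I, II vs b1, b3):
Let the row player play I with probability p. Expected payoff against b1: 0p + 10(1−p) = −10p + 10; against b3: 7p + (-12)(1−p) = 19p − 12.
Setting these equal: −10p + 10 = 19p − 12 ⇒ −29p = -22 ⇒ p = 22/29, and the value is (-10)·(22/29) + 10 = 70/29.
For the column player: with q = P(b1), equating I's and II's payoffs gives −7q + 7 = 22q − 12 ⇒ q = 19/29.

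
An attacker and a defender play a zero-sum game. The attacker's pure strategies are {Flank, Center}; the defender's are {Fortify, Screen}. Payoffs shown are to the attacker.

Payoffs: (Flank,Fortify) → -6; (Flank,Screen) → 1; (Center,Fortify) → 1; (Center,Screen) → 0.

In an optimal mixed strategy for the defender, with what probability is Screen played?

7/8

Row minima: Flank → -6, Center → 0; maximin = 0.
Column maxima: Fortify → 1, Screen → 1; minimax = 1.
0 ≠ 1, so there is no saddle point; optimal play is mixed.
Let the attacker play Flank with probability p. Expected payoff against Fortify: (-6)p + 1(1−p) = −7p + 1; against Screen: 1p + 0(1−p) = p.
Setting these equal: −7p + 1 = p ⇒ −8p = -1 ⇒ p = 1/8, and the value is (-7)·(1/8) + 1 = 1/8.
For the defender: with q = P(Fortify), equating Flank's and Center's payoffs gives −7q + 1 = q ⇒ q = 1/8.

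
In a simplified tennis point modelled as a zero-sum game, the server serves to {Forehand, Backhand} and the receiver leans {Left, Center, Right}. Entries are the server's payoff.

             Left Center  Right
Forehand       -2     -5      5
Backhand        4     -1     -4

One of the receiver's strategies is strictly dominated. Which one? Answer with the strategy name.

Left

Center holds the server's payoff strictly below Left in every row: -5 < -2, -1 < 4.
So Left is strictly dominated for the receiver.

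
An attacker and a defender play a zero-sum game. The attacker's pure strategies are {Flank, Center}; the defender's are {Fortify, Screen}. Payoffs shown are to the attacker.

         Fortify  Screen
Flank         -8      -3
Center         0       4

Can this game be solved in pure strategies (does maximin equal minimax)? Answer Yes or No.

Yes

Row minima: Flank → -8, Center → 0; maximin = 0.
Column maxima: Fortify → 0, Screen → 4; minimax = 0.
maximin = minimax = 0, so a saddle point exists.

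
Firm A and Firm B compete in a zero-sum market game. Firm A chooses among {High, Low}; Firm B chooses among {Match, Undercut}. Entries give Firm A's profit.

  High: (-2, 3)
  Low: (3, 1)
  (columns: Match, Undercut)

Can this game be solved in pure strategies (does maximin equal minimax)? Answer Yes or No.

No

Row minima: High → -2, Low → 1; maximin = 1.
Column maxima: Match → 3, Undercut → 3; minimax = 3.
1 ≠ 3, so no pure-strategy equilibrium exists.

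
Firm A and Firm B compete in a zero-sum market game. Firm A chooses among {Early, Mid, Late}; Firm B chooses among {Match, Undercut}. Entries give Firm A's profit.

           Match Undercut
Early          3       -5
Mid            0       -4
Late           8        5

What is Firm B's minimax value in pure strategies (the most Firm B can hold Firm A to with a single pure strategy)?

5

Column maxima: Match → 8, Undercut → 5.
The smallest of these is 5.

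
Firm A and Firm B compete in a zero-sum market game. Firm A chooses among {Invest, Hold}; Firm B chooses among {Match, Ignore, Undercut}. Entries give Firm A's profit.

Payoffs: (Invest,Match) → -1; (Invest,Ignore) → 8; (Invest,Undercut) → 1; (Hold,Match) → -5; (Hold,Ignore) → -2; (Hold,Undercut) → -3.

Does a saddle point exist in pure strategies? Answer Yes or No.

Row minima: Invest → -1, Hold → -5; maximin = -1.
Column maxima: Match → -1, Ignore → 8, Undercut → 1; minimax = -1.
maximin = minimax = -1, so a saddle point exists.

Yes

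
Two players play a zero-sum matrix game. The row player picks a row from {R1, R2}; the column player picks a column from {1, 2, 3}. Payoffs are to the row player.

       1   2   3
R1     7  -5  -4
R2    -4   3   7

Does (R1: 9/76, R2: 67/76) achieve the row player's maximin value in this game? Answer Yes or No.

No

Against 1 this mix gives (9/76)·7 + (67/76)·(-4) = -205/76.
Against 2 this mix gives (9/76)·(-5) + (67/76)·3 = 39/19.
Against 3 this mix gives (9/76)·(-4) + (67/76)·7 = 433/76.
The column player will play 1, holding the row player to -205/76. Shifting weight toward the row that does better against 1 would raise this floor (the equalizing mix achieves 1/19 against both 1 and 2), so the proposed strategy is not optimal.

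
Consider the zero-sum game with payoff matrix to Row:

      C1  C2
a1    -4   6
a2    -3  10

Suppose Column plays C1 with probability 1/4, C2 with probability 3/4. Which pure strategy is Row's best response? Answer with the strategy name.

a2

Expected payoff of a1: (1/4)·(-4) + (3/4)·6 = 7/2.
Expected payoff of a2: (1/4)·(-3) + (3/4)·10 = 27/4.
The largest is 27/4, so Row's best response is a2.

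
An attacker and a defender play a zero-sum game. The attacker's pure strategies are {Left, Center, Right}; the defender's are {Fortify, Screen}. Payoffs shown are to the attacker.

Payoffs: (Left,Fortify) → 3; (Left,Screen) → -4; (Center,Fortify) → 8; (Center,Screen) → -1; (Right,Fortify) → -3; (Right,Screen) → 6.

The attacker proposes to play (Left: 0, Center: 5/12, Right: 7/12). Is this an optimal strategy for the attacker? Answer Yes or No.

Against Fortify this mix gives (5/12)·8 + (7/12)·(-3) = 19/12.
Against Screen this mix gives (5/12)·(-1) + (7/12)·6 = 37/12.
The defender will play Fortify, holding the attacker to 19/12. Shifting weight toward the row that does better against Fortify would raise this floor (the equalizing mix achieves 5/2 against both Fortify and Screen), so the proposed strategy is not optimal.

No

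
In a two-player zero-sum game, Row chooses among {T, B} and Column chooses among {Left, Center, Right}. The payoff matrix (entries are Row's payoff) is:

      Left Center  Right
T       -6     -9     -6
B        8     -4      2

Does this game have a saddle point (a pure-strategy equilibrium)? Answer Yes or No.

Yes

Row minima: T → -9, B → -4; maximin = -4.
Column maxima: Left → 8, Center → -4, Right → 2; minimax = -4.
maximin = minimax = -4, so a saddle point exists.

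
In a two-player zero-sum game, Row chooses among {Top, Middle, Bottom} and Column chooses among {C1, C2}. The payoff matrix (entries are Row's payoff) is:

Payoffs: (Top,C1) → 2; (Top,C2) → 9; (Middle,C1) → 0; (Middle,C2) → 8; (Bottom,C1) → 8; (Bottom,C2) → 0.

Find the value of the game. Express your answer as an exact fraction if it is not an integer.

Row minima: Top → 2, Middle → 0, Bottom → 0; maximin = 2.
Column maxima: C1 → 8, C2 → 9; minimax = 8.
2 ≠ 8, so there is no saddle point; optimal play is mixed.
Middle is strictly dominated by Top, so Row never plays it.
On the remaining 2×2 (Top, Bottom vs C1, C2):
Let Row play Top with probability p. Expected payoff against C1: 2p + 8(1−p) = −6p + 8; against C2: 9p + 0(1−p) = 9p.
Setting these equal: −6p + 8 = 9p ⇒ −15p = -8 ⇒ p = 8/15, and the value is (-6)·(8/15) + 8 = 24/5.
For Column: with q = P(C1), equating Top's and Bottom's payoffs gives −7q + 9 = 8q ⇒ q = 3/5.

24/5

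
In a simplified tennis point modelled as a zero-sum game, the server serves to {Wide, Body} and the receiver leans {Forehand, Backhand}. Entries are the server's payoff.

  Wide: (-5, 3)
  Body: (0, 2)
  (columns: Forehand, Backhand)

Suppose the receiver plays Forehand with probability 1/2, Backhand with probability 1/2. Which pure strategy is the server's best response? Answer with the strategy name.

Body

Expected payoff of Wide: (1/2)·(-5) + (1/2)·3 = -1.
Expected payoff of Body: (1/2)·0 + (1/2)·2 = 1.
The largest is 1, so the server's best response is Body.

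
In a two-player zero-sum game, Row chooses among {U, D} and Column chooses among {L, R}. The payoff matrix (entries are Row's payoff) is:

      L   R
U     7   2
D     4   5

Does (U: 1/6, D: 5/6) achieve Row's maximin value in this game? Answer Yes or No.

Yes

Against L this mix gives (1/6)·7 + (5/6)·4 = 9/2.
Against R this mix gives (1/6)·2 + (5/6)·5 = 9/2.
All of Column's active replies (L, R) yield 9/2, and no column does worse for Row. The mix makes Column indifferent and guarantees 9/2, so it is optimal.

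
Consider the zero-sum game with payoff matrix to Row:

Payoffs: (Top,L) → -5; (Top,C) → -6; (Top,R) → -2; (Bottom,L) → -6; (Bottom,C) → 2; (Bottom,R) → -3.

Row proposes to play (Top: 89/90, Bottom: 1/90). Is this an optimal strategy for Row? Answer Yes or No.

Against L this mix gives (89/90)·(-5) + (1/90)·(-6) = -451/90.
Against C this mix gives (89/90)·(-6) + (1/90)·2 = -266/45.
Against R this mix gives (89/90)·(-2) + (1/90)·(-3) = -181/90.
Column will play C, holding Row to -266/45. Shifting weight toward the row that does better against C would raise this floor (the equalizing mix achieves -46/9 against both C and L), so the proposed strategy is not optimal.

No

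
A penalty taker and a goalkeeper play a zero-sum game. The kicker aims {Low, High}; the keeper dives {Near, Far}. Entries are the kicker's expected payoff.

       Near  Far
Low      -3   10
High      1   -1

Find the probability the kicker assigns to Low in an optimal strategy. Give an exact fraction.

2/15

Row minima: Low → -3, High → -1; maximin = -1.
Column maxima: Near → 1, Far → 10; minimax = 1.
-1 ≠ 1, so there is no saddle point; optimal play is mixed.
Let the kicker play Low with probability p. Expected payoff against Near: (-3)p + 1(1−p) = −4p + 1; against Far: 10p + (-1)(1−p) = 11p − 1.
Setting these equal: −4p + 1 = 11p − 1 ⇒ −15p = -2 ⇒ p = 2/15, and the value is (-4)·(2/15) + 1 = 7/15.
For the keeper: with q = P(Near), equating Low's and High's payoffs gives −13q + 10 = 2q − 1 ⇒ q = 11/15.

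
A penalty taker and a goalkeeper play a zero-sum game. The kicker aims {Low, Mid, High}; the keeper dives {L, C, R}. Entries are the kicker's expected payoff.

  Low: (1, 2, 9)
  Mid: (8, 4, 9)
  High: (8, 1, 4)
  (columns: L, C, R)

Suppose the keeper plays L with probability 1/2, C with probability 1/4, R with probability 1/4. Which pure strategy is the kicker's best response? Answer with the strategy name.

Expected payoff of Low: (1/2)·1 + (1/4)·2 + (1/4)·9 = 13/4.
Expected payoff of Mid: (1/2)·8 + (1/4)·4 + (1/4)·9 = 29/4.
Expected payoff of High: (1/2)·8 + (1/4)·1 + (1/4)·4 = 21/4.
The largest is 29/4, so the kicker's best response is Mid.

Mid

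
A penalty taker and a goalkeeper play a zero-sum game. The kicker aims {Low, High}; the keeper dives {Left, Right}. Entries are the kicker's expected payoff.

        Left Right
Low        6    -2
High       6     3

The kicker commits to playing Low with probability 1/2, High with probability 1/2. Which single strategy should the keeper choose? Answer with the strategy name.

Right

If the keeper plays Left, the kicker's expected payoff is (1/2)·6 + (1/2)·6 = 6.
If the keeper plays Right, the kicker's expected payoff is (1/2)·(-2) + (1/2)·3 = 1/2.
The keeper minimizes the kicker's payoff; the smallest is 1/2, so the best response is Right.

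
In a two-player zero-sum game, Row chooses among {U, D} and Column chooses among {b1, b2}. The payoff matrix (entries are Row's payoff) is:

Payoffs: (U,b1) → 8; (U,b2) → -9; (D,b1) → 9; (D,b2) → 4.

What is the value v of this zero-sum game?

4

Row minima: U → -9, D → 4; maximin = 4.
Column maxima: b1 → 9, b2 → 4; minimax = 4.
Since maximin = minimax = 4, there is a saddle point and the value is 4.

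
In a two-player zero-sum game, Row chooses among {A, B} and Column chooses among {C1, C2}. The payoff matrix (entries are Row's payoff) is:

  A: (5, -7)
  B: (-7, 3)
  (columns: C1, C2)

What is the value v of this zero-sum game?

-17/11

Row minima: A → -7, B → -7; maximin = -7.
Column maxima: C1 → 5, C2 → 3; minimax = 3.
-7 ≠ 3, so there is no saddle point; optimal play is mixed.
Let Row play A with probability p. Expected payoff against C1: 5p + (-7)(1−p) = 12p − 7; against C2: (-7)p + 3(1−p) = −10p + 3.
Setting these equal: 12p − 7 = −10p + 3 ⇒ 22p = 10 ⇒ p = 5/11, and the value is (12)·(5/11) − 7 = -17/11.
For Column: with q = P(C1), equating A's and B's payoffs gives 12q − 7 = −10q + 3 ⇒ q = 5/11.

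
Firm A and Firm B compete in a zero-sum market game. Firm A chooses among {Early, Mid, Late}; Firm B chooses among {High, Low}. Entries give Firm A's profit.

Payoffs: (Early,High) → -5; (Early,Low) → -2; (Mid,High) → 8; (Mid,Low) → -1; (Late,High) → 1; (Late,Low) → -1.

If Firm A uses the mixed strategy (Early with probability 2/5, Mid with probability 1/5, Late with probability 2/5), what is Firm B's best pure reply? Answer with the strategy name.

Low

If Firm B plays High, Firm A's expected payoff is (2/5)·(-5) + (1/5)·8 + (2/5)·1 = 0.
If Firm B plays Low, Firm A's expected payoff is (2/5)·(-2) + (1/5)·(-1) + (2/5)·(-1) = -7/5.
Firm B minimizes Firm A's payoff; the smallest is -7/5, so the best response is Low.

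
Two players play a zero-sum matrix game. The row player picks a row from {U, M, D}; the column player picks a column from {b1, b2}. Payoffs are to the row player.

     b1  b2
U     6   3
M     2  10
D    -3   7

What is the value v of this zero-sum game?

Row minima: U → 3, M → 2, D → -3; maximin = 3.
Column maxima: b1 → 6, b2 → 10; minimax = 6.
3 ≠ 6, so there is no saddle point; optimal play is mixed.
D is strictly dominated by M, so the row player never plays it.
On the remaining 2×2 (U, M vs b1, b2):
Let the row player play U with probability p. Expected payoff against b1: 6p + 2(1−p) = 4p + 2; against b2: 3p + 10(1−p) = −7p + 10.
Setting these equal: 4p + 2 = −7p + 10 ⇒ 11p = 8 ⇒ p = 8/11, and the value is (4)·(8/11) + 2 = 54/11.
For the column player: with q = P(b1), equating U's and M's payoffs gives 3q + 3 = −8q + 10 ⇒ q = 7/11.

54/11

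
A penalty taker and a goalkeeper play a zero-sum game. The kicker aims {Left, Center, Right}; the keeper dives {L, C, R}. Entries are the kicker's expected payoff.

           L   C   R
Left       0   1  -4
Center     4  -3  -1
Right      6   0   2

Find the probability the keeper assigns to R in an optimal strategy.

1/7

Row minima: Left → -4, Center → -3, Right → 0; maximin = 0.
Column maxima: L → 6, C → 1, R → 2; minimax = 1.
0 ≠ 1, so there is no saddle point; optimal play is mixed.
Center is strictly dominated by Right, so the kicker never plays it.
L is strictly dominated by R (it gives the kicker strictly more in every row), so the keeper never plays it.
On the remaining 2×2 (Left, Right vs C, R):
Let the kicker play Left with probability p. Expected payoff against C: 1p + 0(1−p) = p; against R: (-4)p + 2(1−p) = −6p + 2.
Setting these equal: p = −6p + 2 ⇒ 7p = 2 ⇒ p = 2/7, and the value is (1)·(2/7) = 2/7.
For the keeper: with q = P(C), equating Left's and Right's payoffs gives 5q − 4 = −2q + 2 ⇒ q = 6/7.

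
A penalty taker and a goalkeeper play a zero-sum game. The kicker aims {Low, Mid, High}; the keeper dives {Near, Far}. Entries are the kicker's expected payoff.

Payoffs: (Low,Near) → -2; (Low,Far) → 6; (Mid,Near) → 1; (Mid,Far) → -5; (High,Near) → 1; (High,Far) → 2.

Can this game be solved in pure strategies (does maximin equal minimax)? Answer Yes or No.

Row minima: Low → -2, Mid → -5, High → 1; maximin = 1.
Column maxima: Near → 1, Far → 6; minimax = 1.
maximin = minimax = 1, so a saddle point exists.

Yes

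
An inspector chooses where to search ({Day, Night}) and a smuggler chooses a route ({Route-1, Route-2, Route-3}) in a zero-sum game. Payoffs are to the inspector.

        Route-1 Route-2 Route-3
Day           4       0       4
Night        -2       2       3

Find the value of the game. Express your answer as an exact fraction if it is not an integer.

Row minima: Day → 0, Night → -2; maximin = 0.
Column maxima: Route-1 → 4, Route-2 → 2, Route-3 → 4; minimax = 2.
0 ≠ 2, so there is no saddle point; optimal play is mixed.
Route-3 is strictly dominated by Route-2 (it gives the inspector strictly more in every row), so the smuggler never plays it.
On the remaining 2×2 (Day, Night vs Route-1, Route-2):
Let the inspector play Day with probability p. Expected payoff against Route-1: 4p + (-2)(1−p) = 6p − 2; against Route-2: 0p + 2(1−p) = −2p + 2.
Setting these equal: 6p − 2 = −2p + 2 ⇒ 8p = 4 ⇒ p = 1/2, and the value is (6)·(1/2) − 2 = 1.
For the smuggler: with q = P(Route-1), equating Day's and Night's payoffs gives 4q = −4q + 2 ⇒ q = 1/4.

1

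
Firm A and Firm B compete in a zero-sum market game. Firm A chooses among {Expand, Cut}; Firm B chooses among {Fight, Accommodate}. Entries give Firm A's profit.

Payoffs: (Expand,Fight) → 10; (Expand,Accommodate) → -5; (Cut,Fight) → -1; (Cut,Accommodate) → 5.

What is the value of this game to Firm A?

15/7

Row minima: Expand → -5, Cut → -1; maximin = -1.
Column maxima: Fight → 10, Accommodate → 5; minimax = 5.
-1 ≠ 5, so there is no saddle point; optimal play is mixed.
Let Firm A play Expand with probability p. Expected payoff against Fight: 10p + (-1)(1−p) = 11p − 1; against Accommodate: (-5)p + 5(1−p) = −10p + 5.
Setting these equal: 11p − 1 = −10p + 5 ⇒ 21p = 6 ⇒ p = 2/7, and the value is (11)·(2/7) − 1 = 15/7.
For Firm B: with q = P(Fight), equating Expand's and Cut's payoffs gives 15q − 5 = −6q + 5 ⇒ q = 10/21.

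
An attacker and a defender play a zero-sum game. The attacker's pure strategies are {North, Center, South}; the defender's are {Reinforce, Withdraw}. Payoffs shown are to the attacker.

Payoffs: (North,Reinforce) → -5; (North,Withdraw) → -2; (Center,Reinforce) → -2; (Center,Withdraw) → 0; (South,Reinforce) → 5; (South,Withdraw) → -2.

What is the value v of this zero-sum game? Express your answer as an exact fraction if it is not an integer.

Row minima: North → -5, Center → -2, South → -2; maximin = -2.
Column maxima: Reinforce → 5, Withdraw → 0; minimax = 0.
-2 ≠ 0, so there is no saddle point; optimal play is mixed.
North is strictly dominated by Center, so the attacker never plays it.
On the remaining 2×2 (Center, South vs Reinforce, Withdraw):
Let the attacker play Center with probability p. Expected payoff against Reinforce: (-2)p + 5(1−p) = −7p + 5; against Withdraw: 0p + (-2)(1−p) = 2p − 2.
Setting these equal: −7p + 5 = 2p − 2 ⇒ −9p = -7 ⇒ p = 7/9, and the value is (-7)·(7/9) + 5 = -4/9.
For the defender: with q = P(Reinforce), equating Center's and South's payoffs gives −2q = 7q − 2 ⇒ q = 2/9.

-4/9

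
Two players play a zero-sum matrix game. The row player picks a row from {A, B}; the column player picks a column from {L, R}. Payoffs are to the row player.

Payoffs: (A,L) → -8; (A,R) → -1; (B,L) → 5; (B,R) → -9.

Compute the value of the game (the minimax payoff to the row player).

Row minima: A → -8, B → -9; maximin = -8.
Column maxima: L → 5, R → -1; minimax = -1.
-8 ≠ -1, so there is no saddle point; optimal play is mixed.
Let the row player play A with probability p. Expected payoff against L: (-8)p + 5(1−p) = −13p + 5; against R: (-1)p + (-9)(1−p) = 8p − 9.
Setting these equal: −13p + 5 = 8p − 9 ⇒ −21p = -14 ⇒ p = 2/3, and the value is (-13)·(2/3) + 5 = -11/3.
For the column player: with q = P(L), equating A's and B's payoffs gives −7q − 1 = 14q − 9 ⇒ q = 8/21.

-11/3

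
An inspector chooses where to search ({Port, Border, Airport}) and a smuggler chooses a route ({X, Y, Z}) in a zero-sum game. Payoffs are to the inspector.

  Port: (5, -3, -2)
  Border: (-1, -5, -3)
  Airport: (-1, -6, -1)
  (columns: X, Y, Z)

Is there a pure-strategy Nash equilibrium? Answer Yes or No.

Row minima: Port → -3, Border → -5, Airport → -6; maximin = -3.
Column maxima: X → 5, Y → -3, Z → -1; minimax = -3.
maximin = minimax = -3, so a saddle point exists.

Yes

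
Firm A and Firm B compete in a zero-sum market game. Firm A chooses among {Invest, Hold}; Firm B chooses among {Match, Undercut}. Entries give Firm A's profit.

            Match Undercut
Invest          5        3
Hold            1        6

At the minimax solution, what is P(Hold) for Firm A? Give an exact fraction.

2/7

Row minima: Invest → 3, Hold → 1; maximin = 3.
Column maxima: Match → 5, Undercut → 6; minimax = 5.
3 ≠ 5, so there is no saddle point; optimal play is mixed.
Let Firm A play Invest with probability p. Expected payoff against Match: 5p + 1(1−p) = 4p + 1; against Undercut: 3p + 6(1−p) = −3p + 6.
Setting these equal: 4p + 1 = −3p + 6 ⇒ 7p = 5 ⇒ p = 5/7, and the value is (4)·(5/7) + 1 = 27/7.
For Firm B: with q = P(Match), equating Invest's and Hold's payoffs gives 2q + 3 = −5q + 6 ⇒ q = 3/7.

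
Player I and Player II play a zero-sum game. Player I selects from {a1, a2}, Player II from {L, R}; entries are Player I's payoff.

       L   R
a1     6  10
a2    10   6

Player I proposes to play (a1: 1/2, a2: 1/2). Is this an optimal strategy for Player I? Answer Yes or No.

Against L this mix gives (1/2)·6 + (1/2)·10 = 8.
Against R this mix gives (1/2)·10 + (1/2)·6 = 8.
All of Player II's active replies (L, R) yield 8, and no column does worse for Player I. The mix makes Player II indifferent and guarantees 8, so it is optimal.

Yes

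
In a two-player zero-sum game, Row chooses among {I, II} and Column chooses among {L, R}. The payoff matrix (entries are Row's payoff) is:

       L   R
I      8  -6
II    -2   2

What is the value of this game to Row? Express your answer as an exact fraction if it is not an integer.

2/9

Row minima: I → -6, II → -2; maximin = -2.
Column maxima: L → 8, R → 2; minimax = 2.
-2 ≠ 2, so there is no saddle point; optimal play is mixed.
Let Row play I with probability p. Expected payoff against L: 8p + (-2)(1−p) = 10p − 2; against R: (-6)p + 2(1−p) = −8p + 2.
Setting these equal: 10p − 2 = −8p + 2 ⇒ 18p = 4 ⇒ p = 2/9, and the value is (10)·(2/9) − 2 = 2/9.
For Column: with q = P(L), equating I's and II's payoffs gives 14q − 6 = −4q + 2 ⇒ q = 4/9.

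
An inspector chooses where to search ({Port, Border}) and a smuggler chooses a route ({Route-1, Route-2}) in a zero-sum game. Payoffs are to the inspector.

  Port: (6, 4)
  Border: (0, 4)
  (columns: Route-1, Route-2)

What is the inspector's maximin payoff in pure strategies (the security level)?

Row minima: Port → 4, Border → 0.
The best of these is 4.

4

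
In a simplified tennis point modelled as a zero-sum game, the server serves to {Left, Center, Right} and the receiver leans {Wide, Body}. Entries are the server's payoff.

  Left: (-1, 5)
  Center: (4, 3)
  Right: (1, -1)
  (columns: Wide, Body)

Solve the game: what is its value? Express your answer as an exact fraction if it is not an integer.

Row minima: Left → -1, Center → 3, Right → -1; maximin = 3.
Column maxima: Wide → 4, Body → 5; minimax = 4.
3 ≠ 4, so there is no saddle point; optimal play is mixed.
Right is strictly dominated by Center, so the server never plays it.
On the remaining 2×2 (Left, Center vs Wide, Body):
Let the server play Left with probability p. Expected payoff against Wide: (-1)p + 4(1−p) = −5p + 4; against Body: 5p + 3(1−p) = 2p + 3.
Setting these equal: −5p + 4 = 2p + 3 ⇒ −7p = -1 ⇒ p = 1/7, and the value is (-5)·(1/7) + 4 = 23/7.
For the receiver: with q = P(Wide), equating Left's and Center's payoffs gives −6q + 5 = q + 3 ⇒ q = 2/7.

23/7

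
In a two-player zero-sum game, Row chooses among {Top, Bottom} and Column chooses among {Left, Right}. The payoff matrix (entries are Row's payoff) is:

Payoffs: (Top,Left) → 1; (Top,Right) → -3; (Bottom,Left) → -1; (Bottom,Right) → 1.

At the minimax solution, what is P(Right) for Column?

1/3

Row minima: Top → -3, Bottom → -1; maximin = -1.
Column maxima: Left → 1, Right → 1; minimax = 1.
-1 ≠ 1, so there is no saddle point; optimal play is mixed.
Let Row play Top with probability p. Expected payoff against Left: 1p + (-1)(1−p) = 2p − 1; against Right: (-3)p + 1(1−p) = −4p + 1.
Setting these equal: 2p − 1 = −4p + 1 ⇒ 6p = 2 ⇒ p = 1/3, and the value is (2)·(1/3) − 1 = -1/3.
For Column: with q = P(Left), equating Top's and Bottom's payoffs gives 4q − 3 = −2q + 1 ⇒ q = 2/3.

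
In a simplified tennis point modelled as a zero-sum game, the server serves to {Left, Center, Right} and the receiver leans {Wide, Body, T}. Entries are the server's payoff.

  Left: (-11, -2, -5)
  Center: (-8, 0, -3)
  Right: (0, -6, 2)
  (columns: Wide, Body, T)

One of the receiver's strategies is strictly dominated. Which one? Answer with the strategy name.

Wide holds the server's payoff strictly below T in every row: -11 < -5, -8 < -3, 0 < 2.
So T is strictly dominated for the receiver.

T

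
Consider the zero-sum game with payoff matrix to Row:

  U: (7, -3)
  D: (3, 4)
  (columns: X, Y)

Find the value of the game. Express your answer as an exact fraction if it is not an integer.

Row minima: U → -3, D → 3; maximin = 3.
Column maxima: X → 7, Y → 4; minimax = 4.
3 ≠ 4, so there is no saddle point; optimal play is mixed.
Let Row play U with probability p. Expected payoff against X: 7p + 3(1−p) = 4p + 3; against Y: (-3)p + 4(1−p) = −7p + 4.
Setting these equal: 4p + 3 = −7p + 4 ⇒ 11p = 1 ⇒ p = 1/11, and the value is (4)·(1/11) + 3 = 37/11.
For Column: with q = P(X), equating U's and D's payoffs gives 10q − 3 = −q + 4 ⇒ q = 7/11.

37/11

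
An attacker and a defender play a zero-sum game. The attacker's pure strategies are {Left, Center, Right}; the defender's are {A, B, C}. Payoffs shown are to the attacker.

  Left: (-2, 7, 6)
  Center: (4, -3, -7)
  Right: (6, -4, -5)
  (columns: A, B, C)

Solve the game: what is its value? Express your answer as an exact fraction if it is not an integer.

Row minima: Left → -2, Center → -7, Right → -5; maximin = -2.
Column maxima: A → 6, B → 7, C → 6; minimax = 6.
-2 ≠ 6, so there is no saddle point; optimal play is mixed.
B is strictly dominated by C (it gives the attacker strictly more in every row), so the defender never plays it.
With B eliminated, Center is strictly dominated by Right (Right gives the attacker strictly more in every remaining column), so the attacker never plays it.
On the remaining 2×2 (Left, Right vs A, C):
Let the attacker play Left with probability p. Expected payoff against A: (-2)p + 6(1−p) = −8p + 6; against C: 6p + (-5)(1−p) = 11p − 5.
Setting these equal: −8p + 6 = 11p − 5 ⇒ −19p = -11 ⇒ p = 11/19, and the value is (-8)·(11/19) + 6 = 26/19.
For the defender: with q = P(A), equating Left's and Right's payoffs gives −8q + 6 = 11q − 5 ⇒ q = 11/19.

26/19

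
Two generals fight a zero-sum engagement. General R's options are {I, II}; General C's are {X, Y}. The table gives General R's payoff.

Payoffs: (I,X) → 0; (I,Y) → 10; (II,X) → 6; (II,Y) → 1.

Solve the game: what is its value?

4

Row minima: I → 0, II → 1; maximin = 1.
Column maxima: X → 6, Y → 10; minimax = 6.
1 ≠ 6, so there is no saddle point; optimal play is mixed.
Let General R play I with probability p. Expected payoff against X: 0p + 6(1−p) = −6p + 6; against Y: 10p + 1(1−p) = 9p + 1.
Setting these equal: −6p + 6 = 9p + 1 ⇒ −15p = -5 ⇒ p = 1/3, and the value is (-6)·(1/3) + 6 = 4.
For General C: with q = P(X), equating I's and II's payoffs gives −10q + 10 = 5q + 1 ⇒ q = 3/5.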